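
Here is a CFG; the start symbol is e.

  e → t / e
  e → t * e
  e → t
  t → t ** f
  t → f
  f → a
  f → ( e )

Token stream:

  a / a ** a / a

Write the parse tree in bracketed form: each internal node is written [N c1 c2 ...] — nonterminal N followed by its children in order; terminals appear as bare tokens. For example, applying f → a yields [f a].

[e [t [f a]] / [e [t [t [f a]] ** [f a]] / [e [t [f a]]]]]

e
t / e
f / e
a / e
a / t / e
a / t ** f / e
a / f ** f / e
a / a ** f / e
a / a ** a / e
a / a ** a / t
a / a ** a / f
a / a ** a / a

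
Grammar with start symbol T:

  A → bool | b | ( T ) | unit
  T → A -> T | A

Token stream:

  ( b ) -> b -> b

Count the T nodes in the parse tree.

4

[T [A ( [T [A b]] )] -> [T [A b] -> [T [A b]]]]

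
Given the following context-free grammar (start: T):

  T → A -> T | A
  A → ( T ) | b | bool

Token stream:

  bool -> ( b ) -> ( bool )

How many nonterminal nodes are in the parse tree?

[T [A bool] -> [T [A ( [T [A b]] )] -> [T [A ( [T [A bool]] )]]]]

10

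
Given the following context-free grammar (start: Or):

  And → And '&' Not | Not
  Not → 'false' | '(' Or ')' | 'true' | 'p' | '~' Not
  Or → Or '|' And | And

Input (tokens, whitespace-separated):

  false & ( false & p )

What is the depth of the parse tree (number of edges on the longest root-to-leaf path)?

[Or [And [And [Not false]] & [Not ( [Or [And [And [Not false]] & [Not p]]] )]]]

7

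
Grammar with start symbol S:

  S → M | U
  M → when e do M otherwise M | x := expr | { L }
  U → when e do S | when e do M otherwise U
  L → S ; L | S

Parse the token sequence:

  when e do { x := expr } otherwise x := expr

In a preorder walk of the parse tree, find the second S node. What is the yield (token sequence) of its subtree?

x := expr

[S [M when e do [M { [L [S [M x := expr]]] }] otherwise [M x := expr]]]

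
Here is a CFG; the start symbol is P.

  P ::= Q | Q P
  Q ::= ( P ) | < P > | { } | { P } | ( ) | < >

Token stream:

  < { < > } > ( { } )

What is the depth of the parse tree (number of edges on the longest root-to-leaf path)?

6

[P [Q < [P [Q { [P [Q < >]] }]] >] [P [Q ( [P [Q { }]] )]]]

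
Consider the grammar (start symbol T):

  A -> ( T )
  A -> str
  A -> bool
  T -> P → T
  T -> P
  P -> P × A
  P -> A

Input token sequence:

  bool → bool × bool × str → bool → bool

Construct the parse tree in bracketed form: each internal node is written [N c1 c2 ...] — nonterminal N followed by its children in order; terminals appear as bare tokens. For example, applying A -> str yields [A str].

T
P → T
A → T
bool → T
bool → P → T
bool → P × A → T
bool → P × A × A → T
bool → A × A × A → T
bool → bool × A × A → T
bool → bool × bool × A → T
bool → bool × bool × str → T
bool → bool × bool × str → P → T
bool → bool × bool × str → A → T
bool → bool × bool × str → bool → T
bool → bool × bool × str → bool → P
bool → bool × bool × str → bool → A
bool → bool × bool × str → bool → bool

[T [P [A bool]] → [T [P [P [P [A bool]] × [A bool]] × [A str]] → [T [P [A bool]] → [T [P [A bool]]]]]]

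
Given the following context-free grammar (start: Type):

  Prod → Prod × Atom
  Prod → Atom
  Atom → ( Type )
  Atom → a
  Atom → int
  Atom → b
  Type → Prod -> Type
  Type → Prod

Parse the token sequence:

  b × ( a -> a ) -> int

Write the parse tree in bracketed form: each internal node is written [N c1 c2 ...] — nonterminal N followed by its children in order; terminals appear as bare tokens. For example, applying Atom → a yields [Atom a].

[Type [Prod [Prod [Atom b]] × [Atom ( [Type [Prod [Atom a]] -> [Type [Prod [Atom a]]]] )]] -> [Type [Prod [Atom int]]]]

Type
Prod -> Type
Prod × Atom -> Type
Atom × Atom -> Type
b × Atom -> Type
b × ( Type ) -> Type
b × ( Prod -> Type ) -> Type
b × ( Atom -> Type ) -> Type
b × ( a -> Type ) -> Type
b × ( a -> Prod ) -> Type
b × ( a -> Atom ) -> Type
b × ( a -> a ) -> Type
b × ( a -> a ) -> Prod
b × ( a -> a ) -> Atom
b × ( a -> a ) -> int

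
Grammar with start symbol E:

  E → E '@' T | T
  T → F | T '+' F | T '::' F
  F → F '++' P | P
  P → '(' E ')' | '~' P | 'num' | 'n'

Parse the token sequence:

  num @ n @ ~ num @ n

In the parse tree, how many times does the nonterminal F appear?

4

[E [E [E [E [T [F [P num]]]] @ [T [F [P n]]]] @ [T [F [P ~ [P num]]]]] @ [T [F [P n]]]]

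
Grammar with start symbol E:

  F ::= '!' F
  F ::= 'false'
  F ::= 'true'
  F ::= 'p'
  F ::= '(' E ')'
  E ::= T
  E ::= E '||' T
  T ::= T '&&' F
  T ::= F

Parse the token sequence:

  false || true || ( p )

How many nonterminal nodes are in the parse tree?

12

[E [E [E [T [F false]]] || [T [F true]]] || [T [F ( [E [T [F p]]] )]]]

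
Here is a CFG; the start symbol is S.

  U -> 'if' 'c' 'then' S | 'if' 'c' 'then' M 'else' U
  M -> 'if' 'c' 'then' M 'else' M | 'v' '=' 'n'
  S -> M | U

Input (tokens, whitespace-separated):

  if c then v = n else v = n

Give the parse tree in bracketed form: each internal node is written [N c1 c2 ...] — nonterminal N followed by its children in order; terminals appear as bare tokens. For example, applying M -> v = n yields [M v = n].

[S [M if c then [M v = n] else [M v = n]]]

S
M
if c then M else M
if c then v = n else M
if c then v = n else v = n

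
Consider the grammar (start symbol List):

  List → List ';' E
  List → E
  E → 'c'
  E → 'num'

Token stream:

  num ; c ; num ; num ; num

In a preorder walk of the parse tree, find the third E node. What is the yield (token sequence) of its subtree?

num

[List [List [List [List [List [E num]] ; [E c]] ; [E num]] ; [E num]] ; [E num]]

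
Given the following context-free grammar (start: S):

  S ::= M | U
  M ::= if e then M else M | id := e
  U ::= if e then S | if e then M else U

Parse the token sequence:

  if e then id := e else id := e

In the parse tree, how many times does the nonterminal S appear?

1

[S [M if e then [M id := e] else [M id := e]]]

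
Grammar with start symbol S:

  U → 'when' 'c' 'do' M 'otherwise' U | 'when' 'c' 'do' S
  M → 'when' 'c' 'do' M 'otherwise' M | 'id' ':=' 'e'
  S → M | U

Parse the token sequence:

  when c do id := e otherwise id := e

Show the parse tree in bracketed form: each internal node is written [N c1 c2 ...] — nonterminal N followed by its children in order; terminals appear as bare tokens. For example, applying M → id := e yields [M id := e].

[S [M when c do [M id := e] otherwise [M id := e]]]

S
M
when c do M otherwise M
when c do id := e otherwise M
when c do id := e otherwise id := e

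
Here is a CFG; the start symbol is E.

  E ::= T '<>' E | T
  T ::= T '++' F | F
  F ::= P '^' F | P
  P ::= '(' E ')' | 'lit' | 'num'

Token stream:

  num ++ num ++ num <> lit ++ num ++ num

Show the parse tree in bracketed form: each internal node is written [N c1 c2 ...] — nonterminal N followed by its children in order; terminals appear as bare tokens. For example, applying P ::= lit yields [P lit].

[E [T [T [T [F [P num]]] ++ [F [P num]]] ++ [F [P num]]] <> [E [T [T [T [F [P lit]]] ++ [F [P num]]] ++ [F [P num]]]]]

E
T <> E
T ++ F <> E
T ++ F ++ F <> E
F ++ F ++ F <> E
P ++ F ++ F <> E
num ++ F ++ F <> E
num ++ P ++ F <> E
num ++ num ++ F <> E
num ++ num ++ P <> E
num ++ num ++ num <> E
num ++ num ++ num <> T
num ++ num ++ num <> T ++ F
num ++ num ++ num <> T ++ F ++ F
num ++ num ++ num <> F ++ F ++ F
num ++ num ++ num <> P ++ F ++ F
num ++ num ++ num <> lit ++ F ++ F
num ++ num ++ num <> lit ++ P ++ F
num ++ num ++ num <> lit ++ num ++ F
num ++ num ++ num <> lit ++ num ++ P
num ++ num ++ num <> lit ++ num ++ num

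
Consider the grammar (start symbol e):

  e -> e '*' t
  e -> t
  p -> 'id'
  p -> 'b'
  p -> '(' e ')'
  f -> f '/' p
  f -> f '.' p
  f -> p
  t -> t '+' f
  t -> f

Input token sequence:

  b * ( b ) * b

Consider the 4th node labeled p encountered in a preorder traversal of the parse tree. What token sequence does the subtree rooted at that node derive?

[e [e [e [t [f [p b]]]] * [t [f [p ( [e [t [f [p b]]]] )]]]] * [t [f [p b]]]]

b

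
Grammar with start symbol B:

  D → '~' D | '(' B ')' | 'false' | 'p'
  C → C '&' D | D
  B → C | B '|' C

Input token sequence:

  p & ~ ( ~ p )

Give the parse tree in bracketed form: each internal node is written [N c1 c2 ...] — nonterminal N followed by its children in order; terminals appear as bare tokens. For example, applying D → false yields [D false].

[B [C [C [D p]] & [D ~ [D ( [B [C [D ~ [D p]]]] )]]]]

B
C
C & D
D & D
p & D
p & ~ D
p & ~ ( B )
p & ~ ( C )
p & ~ ( D )
p & ~ ( ~ D )
p & ~ ( ~ p )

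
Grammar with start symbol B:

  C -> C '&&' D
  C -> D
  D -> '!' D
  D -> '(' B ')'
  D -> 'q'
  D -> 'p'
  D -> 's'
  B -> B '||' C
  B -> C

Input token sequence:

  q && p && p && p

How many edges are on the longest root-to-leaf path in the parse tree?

6

[B [C [C [C [C [D q]] && [D p]] && [D p]] && [D p]]]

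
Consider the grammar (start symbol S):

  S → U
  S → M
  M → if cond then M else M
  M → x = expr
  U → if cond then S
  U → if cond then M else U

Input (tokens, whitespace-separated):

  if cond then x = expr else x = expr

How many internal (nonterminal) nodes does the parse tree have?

4

[S [M if cond then [M x = expr] else [M x = expr]]]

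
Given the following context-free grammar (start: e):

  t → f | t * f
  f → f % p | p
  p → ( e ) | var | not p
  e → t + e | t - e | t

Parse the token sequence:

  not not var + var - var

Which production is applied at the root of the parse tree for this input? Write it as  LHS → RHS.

e → t + e

[e [t [f [p not [p not [p var]]]]] + [e [t [f [p var]]] - [e [t [f [p var]]]]]]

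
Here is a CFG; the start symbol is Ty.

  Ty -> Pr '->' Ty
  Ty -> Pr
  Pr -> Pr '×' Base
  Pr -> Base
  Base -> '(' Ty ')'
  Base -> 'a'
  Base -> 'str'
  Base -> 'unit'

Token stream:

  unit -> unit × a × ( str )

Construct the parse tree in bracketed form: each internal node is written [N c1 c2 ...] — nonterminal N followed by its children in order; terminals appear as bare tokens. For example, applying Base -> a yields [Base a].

Ty
Pr -> Ty
Base -> Ty
unit -> Ty
unit -> Pr
unit -> Pr × Base
unit -> Pr × Base × Base
unit -> Base × Base × Base
unit -> unit × Base × Base
unit -> unit × a × Base
unit -> unit × a × ( Ty )
unit -> unit × a × ( Pr )
unit -> unit × a × ( Base )
unit -> unit × a × ( str )

[Ty [Pr [Base unit]] -> [Ty [Pr [Pr [Pr [Base unit]] × [Base a]] × [Base ( [Ty [Pr [Base str]]] )]]]]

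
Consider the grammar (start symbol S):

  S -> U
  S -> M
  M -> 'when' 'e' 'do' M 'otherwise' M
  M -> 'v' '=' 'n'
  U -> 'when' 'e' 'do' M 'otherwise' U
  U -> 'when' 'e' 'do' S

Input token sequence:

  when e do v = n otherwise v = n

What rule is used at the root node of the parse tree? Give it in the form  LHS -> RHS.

S -> M

[S [M when e do [M v = n] otherwise [M v = n]]]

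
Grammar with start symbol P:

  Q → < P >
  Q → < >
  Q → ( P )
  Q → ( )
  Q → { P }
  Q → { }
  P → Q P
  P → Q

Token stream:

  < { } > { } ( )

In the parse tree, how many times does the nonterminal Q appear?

4

[P [Q < [P [Q { }]] >] [P [Q { }] [P [Q ( )]]]]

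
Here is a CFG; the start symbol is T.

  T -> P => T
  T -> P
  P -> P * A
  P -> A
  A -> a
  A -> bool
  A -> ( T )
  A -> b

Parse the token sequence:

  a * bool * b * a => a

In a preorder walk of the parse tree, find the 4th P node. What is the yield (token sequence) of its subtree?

[T [P [P [P [P [A a]] * [A bool]] * [A b]] * [A a]] => [T [P [A a]]]]

a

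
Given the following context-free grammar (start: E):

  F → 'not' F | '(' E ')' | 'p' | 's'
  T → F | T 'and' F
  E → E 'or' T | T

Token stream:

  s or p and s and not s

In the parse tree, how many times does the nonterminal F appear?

5

[E [E [T [F s]]] or [T [T [T [F p]] and [F s]] and [F not [F s]]]]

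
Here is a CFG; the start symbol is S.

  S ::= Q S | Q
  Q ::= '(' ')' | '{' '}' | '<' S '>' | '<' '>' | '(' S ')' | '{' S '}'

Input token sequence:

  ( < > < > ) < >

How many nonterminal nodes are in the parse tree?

[S [Q ( [S [Q < >] [S [Q < >]]] )] [S [Q < >]]]

8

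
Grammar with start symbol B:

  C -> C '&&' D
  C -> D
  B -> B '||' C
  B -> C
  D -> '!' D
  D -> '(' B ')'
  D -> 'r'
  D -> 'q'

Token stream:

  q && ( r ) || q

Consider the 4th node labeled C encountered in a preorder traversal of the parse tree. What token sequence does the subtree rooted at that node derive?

[B [B [C [C [D q]] && [D ( [B [C [D r]]] )]]] || [C [D q]]]

q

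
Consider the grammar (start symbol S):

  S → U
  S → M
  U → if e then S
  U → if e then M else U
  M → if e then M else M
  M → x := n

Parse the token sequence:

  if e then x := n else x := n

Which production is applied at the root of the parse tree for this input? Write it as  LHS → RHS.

[S [M if e then [M x := n] else [M x := n]]]

S → M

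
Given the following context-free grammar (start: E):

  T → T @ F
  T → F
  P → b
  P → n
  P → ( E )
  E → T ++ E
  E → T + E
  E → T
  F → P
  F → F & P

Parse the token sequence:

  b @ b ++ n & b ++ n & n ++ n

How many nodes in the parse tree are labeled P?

[E [T [T [F [P b]]] @ [F [P b]]] ++ [E [T [F [F [P n]] & [P b]]] ++ [E [T [F [F [P n]] & [P n]]] ++ [E [T [F [P n]]]]]]]

7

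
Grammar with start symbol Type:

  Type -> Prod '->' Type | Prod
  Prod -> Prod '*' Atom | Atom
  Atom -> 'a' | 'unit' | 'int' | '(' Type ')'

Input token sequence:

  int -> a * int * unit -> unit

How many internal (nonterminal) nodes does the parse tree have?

[Type [Prod [Atom int]] -> [Type [Prod [Prod [Prod [Atom a]] * [Atom int]] * [Atom unit]] -> [Type [Prod [Atom unit]]]]]

13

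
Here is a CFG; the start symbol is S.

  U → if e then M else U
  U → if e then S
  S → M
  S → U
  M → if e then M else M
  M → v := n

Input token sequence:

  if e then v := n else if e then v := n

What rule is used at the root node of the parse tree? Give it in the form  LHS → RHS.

[S [U if e then [M v := n] else [U if e then [S [M v := n]]]]]

S → U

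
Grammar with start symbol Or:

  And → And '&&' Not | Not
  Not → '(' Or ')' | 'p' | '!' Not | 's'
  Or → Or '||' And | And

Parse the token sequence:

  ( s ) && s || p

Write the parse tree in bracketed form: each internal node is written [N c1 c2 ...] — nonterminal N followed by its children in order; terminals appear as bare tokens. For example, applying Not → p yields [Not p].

Or
Or || And
And || And
And && Not || And
Not && Not || And
( Or ) && Not || And
( And ) && Not || And
( Not ) && Not || And
( s ) && Not || And
( s ) && s || And
( s ) && s || Not
( s ) && s || p

[Or [Or [And [And [Not ( [Or [And [Not s]]] )]] && [Not s]]] || [And [Not p]]]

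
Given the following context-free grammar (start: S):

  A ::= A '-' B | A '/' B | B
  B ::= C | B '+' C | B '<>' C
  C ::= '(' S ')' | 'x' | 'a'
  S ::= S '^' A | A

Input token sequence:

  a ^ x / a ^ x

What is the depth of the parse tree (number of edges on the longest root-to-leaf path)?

6

[S [S [S [A [B [C a]]]] ^ [A [A [B [C x]]] / [B [C a]]]] ^ [A [B [C x]]]]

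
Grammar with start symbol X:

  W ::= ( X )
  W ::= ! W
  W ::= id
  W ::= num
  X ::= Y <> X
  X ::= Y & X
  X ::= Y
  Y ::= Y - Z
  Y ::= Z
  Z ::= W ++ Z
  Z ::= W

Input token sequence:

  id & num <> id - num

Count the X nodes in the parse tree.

[X [Y [Z [W id]]] & [X [Y [Z [W num]]] <> [X [Y [Y [Z [W id]]] - [Z [W num]]]]]]

3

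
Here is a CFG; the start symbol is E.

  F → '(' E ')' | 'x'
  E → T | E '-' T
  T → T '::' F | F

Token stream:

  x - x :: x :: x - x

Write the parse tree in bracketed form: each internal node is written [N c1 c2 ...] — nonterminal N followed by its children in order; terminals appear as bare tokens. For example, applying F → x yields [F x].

E
E - T
E - T - T
T - T - T
F - T - T
x - T - T
x - T :: F - T
x - T :: F :: F - T
x - F :: F :: F - T
x - x :: F :: F - T
x - x :: x :: F - T
x - x :: x :: x - T
x - x :: x :: x - F
x - x :: x :: x - x

[E [E [E [T [F x]]] - [T [T [T [F x]] :: [F x]] :: [F x]]] - [T [F x]]]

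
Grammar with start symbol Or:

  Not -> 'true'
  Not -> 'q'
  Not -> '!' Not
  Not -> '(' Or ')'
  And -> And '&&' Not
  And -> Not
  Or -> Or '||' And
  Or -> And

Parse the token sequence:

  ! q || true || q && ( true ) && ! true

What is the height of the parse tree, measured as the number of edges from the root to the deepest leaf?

7

[Or [Or [Or [And [Not ! [Not q]]]] || [And [Not true]]] || [And [And [And [Not q]] && [Not ( [Or [And [Not true]]] )]] && [Not ! [Not true]]]]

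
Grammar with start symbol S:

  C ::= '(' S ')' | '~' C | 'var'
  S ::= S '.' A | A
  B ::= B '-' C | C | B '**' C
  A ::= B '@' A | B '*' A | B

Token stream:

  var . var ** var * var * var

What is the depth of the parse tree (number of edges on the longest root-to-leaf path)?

[S [S [A [B [C var]]]] . [A [B [B [C var]] ** [C var]] * [A [B [C var]] * [A [B [C var]]]]]]

6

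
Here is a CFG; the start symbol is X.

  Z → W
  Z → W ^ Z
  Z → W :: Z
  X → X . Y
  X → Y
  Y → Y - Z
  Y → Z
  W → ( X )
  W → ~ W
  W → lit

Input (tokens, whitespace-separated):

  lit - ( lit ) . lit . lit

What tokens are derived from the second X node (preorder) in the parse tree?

lit - ( lit ) . lit

[X [X [X [Y [Y [Z [W lit]]] - [Z [W ( [X [Y [Z [W lit]]]] )]]]] . [Y [Z [W lit]]]] . [Y [Z [W lit]]]]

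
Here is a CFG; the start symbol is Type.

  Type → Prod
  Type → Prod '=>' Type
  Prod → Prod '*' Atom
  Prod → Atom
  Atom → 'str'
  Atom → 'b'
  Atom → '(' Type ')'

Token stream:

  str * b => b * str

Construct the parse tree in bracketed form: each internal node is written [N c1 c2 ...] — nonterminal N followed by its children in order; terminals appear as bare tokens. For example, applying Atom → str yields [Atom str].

[Type [Prod [Prod [Atom str]] * [Atom b]] => [Type [Prod [Prod [Atom b]] * [Atom str]]]]

Type
Prod => Type
Prod * Atom => Type
Atom * Atom => Type
str * Atom => Type
str * b => Type
str * b => Prod
str * b => Prod * Atom
str * b => Atom * Atom
str * b => b * Atom
str * b => b * str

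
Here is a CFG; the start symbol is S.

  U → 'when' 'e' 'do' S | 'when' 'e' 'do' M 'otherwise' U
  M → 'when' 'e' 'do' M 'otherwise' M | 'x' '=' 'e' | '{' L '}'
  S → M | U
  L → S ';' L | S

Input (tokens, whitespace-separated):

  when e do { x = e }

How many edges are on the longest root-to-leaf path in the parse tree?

[S [U when e do [S [M { [L [S [M x = e]]] }]]]]

7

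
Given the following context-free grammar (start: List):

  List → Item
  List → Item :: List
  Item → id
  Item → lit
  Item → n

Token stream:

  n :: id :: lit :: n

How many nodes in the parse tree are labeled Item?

4

[List [Item n] :: [List [Item id] :: [List [Item lit] :: [List [Item n]]]]]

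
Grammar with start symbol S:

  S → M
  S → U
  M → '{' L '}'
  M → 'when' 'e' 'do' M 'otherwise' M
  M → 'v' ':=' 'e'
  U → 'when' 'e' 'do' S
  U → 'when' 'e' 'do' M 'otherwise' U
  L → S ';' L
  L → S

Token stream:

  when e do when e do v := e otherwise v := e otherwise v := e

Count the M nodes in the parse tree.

[S [M when e do [M when e do [M v := e] otherwise [M v := e]] otherwise [M v := e]]]

5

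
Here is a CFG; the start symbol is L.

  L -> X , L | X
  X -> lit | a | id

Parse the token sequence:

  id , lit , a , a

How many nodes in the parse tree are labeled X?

[L [X id] , [L [X lit] , [L [X a] , [L [X a]]]]]

4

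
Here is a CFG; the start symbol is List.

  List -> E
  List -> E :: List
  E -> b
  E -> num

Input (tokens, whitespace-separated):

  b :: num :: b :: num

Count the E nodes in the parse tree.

4

[List [E b] :: [List [E num] :: [List [E b] :: [List [E num]]]]]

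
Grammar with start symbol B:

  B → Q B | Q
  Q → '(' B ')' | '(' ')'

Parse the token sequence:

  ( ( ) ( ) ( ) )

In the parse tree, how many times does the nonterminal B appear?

4

[B [Q ( [B [Q ( )] [B [Q ( )] [B [Q ( )]]]] )]]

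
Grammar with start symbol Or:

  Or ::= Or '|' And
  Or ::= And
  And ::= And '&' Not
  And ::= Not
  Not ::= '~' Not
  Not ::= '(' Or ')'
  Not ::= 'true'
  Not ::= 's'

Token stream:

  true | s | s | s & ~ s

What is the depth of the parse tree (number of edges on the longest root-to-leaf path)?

6

[Or [Or [Or [Or [And [Not true]]] | [And [Not s]]] | [And [Not s]]] | [And [And [Not s]] & [Not ~ [Not s]]]]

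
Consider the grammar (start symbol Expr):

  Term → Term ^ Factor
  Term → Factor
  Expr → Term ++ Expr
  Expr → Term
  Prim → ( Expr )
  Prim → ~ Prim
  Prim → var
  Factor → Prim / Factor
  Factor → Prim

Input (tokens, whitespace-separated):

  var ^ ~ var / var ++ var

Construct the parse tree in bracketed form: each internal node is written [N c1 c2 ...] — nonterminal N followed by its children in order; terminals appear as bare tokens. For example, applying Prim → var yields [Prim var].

Expr
Term ++ Expr
Term ^ Factor ++ Expr
Factor ^ Factor ++ Expr
Prim ^ Factor ++ Expr
var ^ Factor ++ Expr
var ^ Prim / Factor ++ Expr
var ^ ~ Prim / Factor ++ Expr
var ^ ~ var / Factor ++ Expr
var ^ ~ var / Prim ++ Expr
var ^ ~ var / var ++ Expr
var ^ ~ var / var ++ Term
var ^ ~ var / var ++ Factor
var ^ ~ var / var ++ Prim
var ^ ~ var / var ++ var

[Expr [Term [Term [Factor [Prim var]]] ^ [Factor [Prim ~ [Prim var]] / [Factor [Prim var]]]] ++ [Expr [Term [Factor [Prim var]]]]]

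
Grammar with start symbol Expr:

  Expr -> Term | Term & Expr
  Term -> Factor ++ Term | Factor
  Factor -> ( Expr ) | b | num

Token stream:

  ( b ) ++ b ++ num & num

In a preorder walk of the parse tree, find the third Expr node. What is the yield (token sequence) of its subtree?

[Expr [Term [Factor ( [Expr [Term [Factor b]]] )] ++ [Term [Factor b] ++ [Term [Factor num]]]] & [Expr [Term [Factor num]]]]

num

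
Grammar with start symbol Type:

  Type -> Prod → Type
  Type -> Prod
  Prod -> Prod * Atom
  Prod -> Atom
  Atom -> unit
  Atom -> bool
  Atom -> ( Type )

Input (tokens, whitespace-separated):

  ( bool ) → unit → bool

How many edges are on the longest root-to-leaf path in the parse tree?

6

[Type [Prod [Atom ( [Type [Prod [Atom bool]]] )]] → [Type [Prod [Atom unit]] → [Type [Prod [Atom bool]]]]]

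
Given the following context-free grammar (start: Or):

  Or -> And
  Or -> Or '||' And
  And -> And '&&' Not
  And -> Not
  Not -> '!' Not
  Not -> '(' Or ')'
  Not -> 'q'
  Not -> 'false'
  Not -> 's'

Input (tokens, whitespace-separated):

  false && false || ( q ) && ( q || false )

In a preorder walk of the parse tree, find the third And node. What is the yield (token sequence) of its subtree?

[Or [Or [And [And [Not false]] && [Not false]]] || [And [And [Not ( [Or [And [Not q]]] )]] && [Not ( [Or [Or [And [Not q]]] || [And [Not false]]] )]]]

( q ) && ( q || false )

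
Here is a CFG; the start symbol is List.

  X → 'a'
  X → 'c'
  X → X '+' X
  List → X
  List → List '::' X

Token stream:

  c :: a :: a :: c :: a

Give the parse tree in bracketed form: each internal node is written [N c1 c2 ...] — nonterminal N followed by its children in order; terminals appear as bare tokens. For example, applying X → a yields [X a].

List
List :: X
List :: X :: X
List :: X :: X :: X
List :: X :: X :: X :: X
X :: X :: X :: X :: X
c :: X :: X :: X :: X
c :: a :: X :: X :: X
c :: a :: a :: X :: X
c :: a :: a :: c :: X
c :: a :: a :: c :: a

[List [List [List [List [List [X c]] :: [X a]] :: [X a]] :: [X c]] :: [X a]]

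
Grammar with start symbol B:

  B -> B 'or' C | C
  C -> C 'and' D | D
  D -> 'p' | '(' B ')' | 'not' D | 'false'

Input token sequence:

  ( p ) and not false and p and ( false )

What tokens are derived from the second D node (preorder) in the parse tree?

[B [C [C [C [C [D ( [B [C [D p]]] )]] and [D not [D false]]] and [D p]] and [D ( [B [C [D false]]] )]]]

p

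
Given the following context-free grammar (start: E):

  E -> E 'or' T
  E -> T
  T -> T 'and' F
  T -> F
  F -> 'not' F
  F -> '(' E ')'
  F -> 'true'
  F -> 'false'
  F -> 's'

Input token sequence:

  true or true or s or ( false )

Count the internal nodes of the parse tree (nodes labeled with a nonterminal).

[E [E [E [E [T [F true]]] or [T [F true]]] or [T [F s]]] or [T [F ( [E [T [F false]]] )]]]

15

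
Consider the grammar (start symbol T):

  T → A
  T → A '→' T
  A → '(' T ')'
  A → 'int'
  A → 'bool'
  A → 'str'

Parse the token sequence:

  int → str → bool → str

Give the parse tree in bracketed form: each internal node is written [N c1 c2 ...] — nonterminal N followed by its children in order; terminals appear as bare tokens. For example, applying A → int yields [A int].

T
A → T
int → T
int → A → T
int → str → T
int → str → A → T
int → str → bool → T
int → str → bool → A
int → str → bool → str

[T [A int] → [T [A str] → [T [A bool] → [T [A str]]]]]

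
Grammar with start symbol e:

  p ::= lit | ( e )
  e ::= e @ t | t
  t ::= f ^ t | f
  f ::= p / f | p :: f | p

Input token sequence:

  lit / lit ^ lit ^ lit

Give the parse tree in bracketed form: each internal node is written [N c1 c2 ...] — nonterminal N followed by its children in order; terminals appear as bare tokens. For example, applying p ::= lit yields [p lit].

[e [t [f [p lit] / [f [p lit]]] ^ [t [f [p lit]] ^ [t [f [p lit]]]]]]

e
t
f ^ t
p / f ^ t
lit / f ^ t
lit / p ^ t
lit / lit ^ t
lit / lit ^ f ^ t
lit / lit ^ p ^ t
lit / lit ^ lit ^ t
lit / lit ^ lit ^ f
lit / lit ^ lit ^ p
lit / lit ^ lit ^ lit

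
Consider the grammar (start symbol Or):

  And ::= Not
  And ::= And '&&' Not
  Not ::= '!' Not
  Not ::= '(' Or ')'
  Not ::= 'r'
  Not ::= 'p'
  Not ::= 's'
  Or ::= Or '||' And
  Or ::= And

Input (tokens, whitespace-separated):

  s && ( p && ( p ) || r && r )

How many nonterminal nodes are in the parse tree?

18

[Or [And [And [Not s]] && [Not ( [Or [Or [And [And [Not p]] && [Not ( [Or [And [Not p]]] )]]] || [And [And [Not r]] && [Not r]]] )]]]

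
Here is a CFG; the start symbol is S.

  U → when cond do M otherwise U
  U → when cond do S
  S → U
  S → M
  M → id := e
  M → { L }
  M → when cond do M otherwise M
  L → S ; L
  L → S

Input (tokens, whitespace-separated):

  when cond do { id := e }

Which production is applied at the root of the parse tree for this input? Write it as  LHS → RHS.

S → U

[S [U when cond do [S [M { [L [S [M id := e]]] }]]]]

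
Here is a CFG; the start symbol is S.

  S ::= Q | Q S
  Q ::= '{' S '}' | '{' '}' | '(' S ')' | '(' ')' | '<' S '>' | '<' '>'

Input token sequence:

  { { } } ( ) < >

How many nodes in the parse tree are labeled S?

[S [Q { [S [Q { }]] }] [S [Q ( )] [S [Q < >]]]]

4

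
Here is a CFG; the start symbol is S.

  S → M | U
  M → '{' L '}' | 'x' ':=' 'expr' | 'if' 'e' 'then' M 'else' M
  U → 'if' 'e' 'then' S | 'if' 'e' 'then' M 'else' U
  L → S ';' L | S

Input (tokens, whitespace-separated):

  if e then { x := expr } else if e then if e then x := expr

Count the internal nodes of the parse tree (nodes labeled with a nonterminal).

[S [U if e then [M { [L [S [M x := expr]]] }] else [U if e then [S [U if e then [S [M x := expr]]]]]]]

11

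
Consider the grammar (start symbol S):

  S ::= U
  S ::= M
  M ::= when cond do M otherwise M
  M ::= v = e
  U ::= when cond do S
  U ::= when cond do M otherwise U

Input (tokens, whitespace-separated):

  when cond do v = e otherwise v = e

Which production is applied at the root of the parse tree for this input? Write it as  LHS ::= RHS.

[S [M when cond do [M v = e] otherwise [M v = e]]]

S ::= M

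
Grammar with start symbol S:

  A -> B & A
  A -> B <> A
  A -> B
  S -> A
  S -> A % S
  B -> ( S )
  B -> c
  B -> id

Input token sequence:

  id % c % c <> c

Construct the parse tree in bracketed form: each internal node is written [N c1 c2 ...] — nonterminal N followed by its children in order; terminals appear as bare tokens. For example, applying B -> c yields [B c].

S
A % S
B % S
id % S
id % A % S
id % B % S
id % c % S
id % c % A
id % c % B <> A
id % c % c <> A
id % c % c <> B
id % c % c <> c

[S [A [B id]] % [S [A [B c]] % [S [A [B c] <> [A [B c]]]]]]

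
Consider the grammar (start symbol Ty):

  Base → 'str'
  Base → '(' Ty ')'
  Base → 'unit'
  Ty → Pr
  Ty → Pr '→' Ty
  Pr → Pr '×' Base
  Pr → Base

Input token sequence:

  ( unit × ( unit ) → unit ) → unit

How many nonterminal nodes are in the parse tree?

[Ty [Pr [Base ( [Ty [Pr [Pr [Base unit]] × [Base ( [Ty [Pr [Base unit]]] )]] → [Ty [Pr [Base unit]]]] )]] → [Ty [Pr [Base unit]]]]

17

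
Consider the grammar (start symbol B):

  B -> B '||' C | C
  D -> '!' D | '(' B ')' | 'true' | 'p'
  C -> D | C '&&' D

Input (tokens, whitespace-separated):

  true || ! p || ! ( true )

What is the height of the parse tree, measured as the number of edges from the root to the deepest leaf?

7

[B [B [B [C [D true]]] || [C [D ! [D p]]]] || [C [D ! [D ( [B [C [D true]]] )]]]]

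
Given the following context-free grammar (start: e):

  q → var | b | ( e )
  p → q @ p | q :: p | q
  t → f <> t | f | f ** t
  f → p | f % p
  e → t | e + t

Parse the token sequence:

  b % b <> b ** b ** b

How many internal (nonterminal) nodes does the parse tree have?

20

[e [t [f [f [p [q b]]] % [p [q b]]] <> [t [f [p [q b]]] ** [t [f [p [q b]]] ** [t [f [p [q b]]]]]]]]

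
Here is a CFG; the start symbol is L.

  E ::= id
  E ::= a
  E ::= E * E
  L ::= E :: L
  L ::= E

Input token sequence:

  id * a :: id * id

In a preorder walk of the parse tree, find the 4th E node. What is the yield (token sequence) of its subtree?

[L [E [E id] * [E a]] :: [L [E [E id] * [E id]]]]

id * id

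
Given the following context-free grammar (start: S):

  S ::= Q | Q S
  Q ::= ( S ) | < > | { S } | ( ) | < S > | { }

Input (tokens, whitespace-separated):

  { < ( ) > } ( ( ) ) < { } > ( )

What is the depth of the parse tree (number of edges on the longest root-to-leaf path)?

6

[S [Q { [S [Q < [S [Q ( )]] >]] }] [S [Q ( [S [Q ( )]] )] [S [Q < [S [Q { }]] >] [S [Q ( )]]]]]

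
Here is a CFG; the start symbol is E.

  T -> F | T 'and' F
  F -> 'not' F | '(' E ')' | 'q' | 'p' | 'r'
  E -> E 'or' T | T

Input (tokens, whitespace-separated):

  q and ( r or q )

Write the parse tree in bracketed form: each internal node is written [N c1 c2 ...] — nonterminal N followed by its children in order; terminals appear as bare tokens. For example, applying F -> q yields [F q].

[E [T [T [F q]] and [F ( [E [E [T [F r]]] or [T [F q]]] )]]]

E
T
T and F
F and F
q and F
q and ( E )
q and ( E or T )
q and ( T or T )
q and ( F or T )
q and ( r or T )
q and ( r or F )
q and ( r or q )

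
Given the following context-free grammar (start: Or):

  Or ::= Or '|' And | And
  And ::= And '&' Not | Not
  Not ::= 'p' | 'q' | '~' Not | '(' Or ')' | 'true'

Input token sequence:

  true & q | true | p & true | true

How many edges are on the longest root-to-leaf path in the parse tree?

7

[Or [Or [Or [Or [And [And [Not true]] & [Not q]]] | [And [Not true]]] | [And [And [Not p]] & [Not true]]] | [And [Not true]]]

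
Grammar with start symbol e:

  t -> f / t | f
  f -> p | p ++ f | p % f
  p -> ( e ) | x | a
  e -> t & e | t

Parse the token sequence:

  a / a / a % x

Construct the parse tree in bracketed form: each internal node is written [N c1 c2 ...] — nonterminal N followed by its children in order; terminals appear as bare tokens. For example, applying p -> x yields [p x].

[e [t [f [p a]] / [t [f [p a]] / [t [f [p a] % [f [p x]]]]]]]

e
t
f / t
p / t
a / t
a / f / t
a / p / t
a / a / t
a / a / f
a / a / p % f
a / a / a % f
a / a / a % p
a / a / a % x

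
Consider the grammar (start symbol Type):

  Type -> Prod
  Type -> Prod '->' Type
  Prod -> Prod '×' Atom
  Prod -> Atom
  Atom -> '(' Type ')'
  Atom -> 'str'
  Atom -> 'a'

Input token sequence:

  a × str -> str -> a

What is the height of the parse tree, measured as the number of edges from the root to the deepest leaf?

5

[Type [Prod [Prod [Atom a]] × [Atom str]] -> [Type [Prod [Atom str]] -> [Type [Prod [Atom a]]]]]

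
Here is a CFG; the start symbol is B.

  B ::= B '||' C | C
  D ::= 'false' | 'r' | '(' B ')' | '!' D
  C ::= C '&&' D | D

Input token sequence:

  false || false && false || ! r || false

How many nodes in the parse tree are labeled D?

6

[B [B [B [B [C [D false]]] || [C [C [D false]] && [D false]]] || [C [D ! [D r]]]] || [C [D false]]]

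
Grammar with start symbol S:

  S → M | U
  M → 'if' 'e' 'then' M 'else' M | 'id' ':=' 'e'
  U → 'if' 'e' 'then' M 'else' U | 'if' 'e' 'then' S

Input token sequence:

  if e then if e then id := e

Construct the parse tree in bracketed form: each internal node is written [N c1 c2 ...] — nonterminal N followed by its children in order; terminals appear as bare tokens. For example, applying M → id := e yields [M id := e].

[S [U if e then [S [U if e then [S [M id := e]]]]]]

S
U
if e then S
if e then U
if e then if e then S
if e then if e then M
if e then if e then id := e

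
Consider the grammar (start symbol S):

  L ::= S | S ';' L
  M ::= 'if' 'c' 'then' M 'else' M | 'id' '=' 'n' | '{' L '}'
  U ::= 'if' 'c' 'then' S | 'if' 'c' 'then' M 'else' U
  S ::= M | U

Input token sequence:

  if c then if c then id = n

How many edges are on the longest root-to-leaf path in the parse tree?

6

[S [U if c then [S [U if c then [S [M id = n]]]]]]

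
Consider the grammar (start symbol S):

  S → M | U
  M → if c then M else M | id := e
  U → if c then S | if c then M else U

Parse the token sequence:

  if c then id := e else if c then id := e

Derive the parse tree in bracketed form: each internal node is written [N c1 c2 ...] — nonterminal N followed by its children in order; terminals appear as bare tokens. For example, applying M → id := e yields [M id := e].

S
U
if c then M else U
if c then id := e else U
if c then id := e else if c then S
if c then id := e else if c then M
if c then id := e else if c then id := e

[S [U if c then [M id := e] else [U if c then [S [M id := e]]]]]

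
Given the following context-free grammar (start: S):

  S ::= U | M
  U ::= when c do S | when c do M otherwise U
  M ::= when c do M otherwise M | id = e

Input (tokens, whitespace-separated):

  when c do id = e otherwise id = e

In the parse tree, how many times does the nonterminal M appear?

[S [M when c do [M id = e] otherwise [M id = e]]]

3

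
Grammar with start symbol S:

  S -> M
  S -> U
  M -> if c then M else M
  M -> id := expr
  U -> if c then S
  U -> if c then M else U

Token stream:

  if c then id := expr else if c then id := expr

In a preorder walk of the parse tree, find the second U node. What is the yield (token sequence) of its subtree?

if c then id := expr

[S [U if c then [M id := expr] else [U if c then [S [M id := expr]]]]]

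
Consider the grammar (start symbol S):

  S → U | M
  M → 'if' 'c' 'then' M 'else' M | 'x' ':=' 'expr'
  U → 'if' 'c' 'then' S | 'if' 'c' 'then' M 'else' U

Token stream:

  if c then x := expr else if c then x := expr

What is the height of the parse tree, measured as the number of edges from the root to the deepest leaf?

5

[S [U if c then [M x := expr] else [U if c then [S [M x := expr]]]]]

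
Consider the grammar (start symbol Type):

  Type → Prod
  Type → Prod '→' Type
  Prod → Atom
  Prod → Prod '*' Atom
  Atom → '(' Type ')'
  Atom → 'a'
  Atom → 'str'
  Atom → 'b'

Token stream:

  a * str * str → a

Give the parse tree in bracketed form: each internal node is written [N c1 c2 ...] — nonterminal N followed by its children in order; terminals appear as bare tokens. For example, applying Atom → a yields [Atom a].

Type
Prod → Type
Prod * Atom → Type
Prod * Atom * Atom → Type
Atom * Atom * Atom → Type
a * Atom * Atom → Type
a * str * Atom → Type
a * str * str → Type
a * str * str → Prod
a * str * str → Atom
a * str * str → a

[Type [Prod [Prod [Prod [Atom a]] * [Atom str]] * [Atom str]] → [Type [Prod [Atom a]]]]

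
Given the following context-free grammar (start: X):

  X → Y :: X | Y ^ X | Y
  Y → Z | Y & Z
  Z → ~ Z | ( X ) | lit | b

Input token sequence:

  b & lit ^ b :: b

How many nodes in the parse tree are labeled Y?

[X [Y [Y [Z b]] & [Z lit]] ^ [X [Y [Z b]] :: [X [Y [Z b]]]]]

4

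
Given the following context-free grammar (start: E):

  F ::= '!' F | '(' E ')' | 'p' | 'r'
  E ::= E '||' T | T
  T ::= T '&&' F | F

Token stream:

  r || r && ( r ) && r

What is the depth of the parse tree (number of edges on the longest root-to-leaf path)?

[E [E [T [F r]]] || [T [T [T [F r]] && [F ( [E [T [F r]]] )]] && [F r]]]

7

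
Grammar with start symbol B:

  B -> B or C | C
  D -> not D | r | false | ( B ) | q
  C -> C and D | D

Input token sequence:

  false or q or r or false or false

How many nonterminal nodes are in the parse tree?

[B [B [B [B [B [C [D false]]] or [C [D q]]] or [C [D r]]] or [C [D false]]] or [C [D false]]]

15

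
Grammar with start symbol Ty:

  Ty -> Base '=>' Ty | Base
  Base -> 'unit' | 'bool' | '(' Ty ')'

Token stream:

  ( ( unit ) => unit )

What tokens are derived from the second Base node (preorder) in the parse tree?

[Ty [Base ( [Ty [Base ( [Ty [Base unit]] )] => [Ty [Base unit]]] )]]

( unit )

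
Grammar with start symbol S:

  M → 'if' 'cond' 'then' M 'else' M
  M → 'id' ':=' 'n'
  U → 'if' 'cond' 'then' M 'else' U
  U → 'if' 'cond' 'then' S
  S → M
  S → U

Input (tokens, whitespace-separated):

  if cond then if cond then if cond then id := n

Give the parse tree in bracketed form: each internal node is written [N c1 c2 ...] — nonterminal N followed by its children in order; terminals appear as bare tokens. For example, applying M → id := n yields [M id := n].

[S [U if cond then [S [U if cond then [S [U if cond then [S [M id := n]]]]]]]]

S
U
if cond then S
if cond then U
if cond then if cond then S
if cond then if cond then U
if cond then if cond then if cond then S
if cond then if cond then if cond then M
if cond then if cond then if cond then id := n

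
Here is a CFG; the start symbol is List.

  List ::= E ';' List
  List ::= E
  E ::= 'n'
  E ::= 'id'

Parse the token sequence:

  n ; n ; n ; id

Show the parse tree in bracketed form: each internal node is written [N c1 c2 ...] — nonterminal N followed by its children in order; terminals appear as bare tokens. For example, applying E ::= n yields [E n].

List
E ; List
n ; List
n ; E ; List
n ; n ; List
n ; n ; E ; List
n ; n ; n ; List
n ; n ; n ; E
n ; n ; n ; id

[List [E n] ; [List [E n] ; [List [E n] ; [List [E id]]]]]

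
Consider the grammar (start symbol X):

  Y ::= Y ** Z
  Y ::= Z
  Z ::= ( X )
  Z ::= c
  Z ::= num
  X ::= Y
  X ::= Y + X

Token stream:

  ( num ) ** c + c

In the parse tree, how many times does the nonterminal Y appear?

4

[X [Y [Y [Z ( [X [Y [Z num]]] )]] ** [Z c]] + [X [Y [Z c]]]]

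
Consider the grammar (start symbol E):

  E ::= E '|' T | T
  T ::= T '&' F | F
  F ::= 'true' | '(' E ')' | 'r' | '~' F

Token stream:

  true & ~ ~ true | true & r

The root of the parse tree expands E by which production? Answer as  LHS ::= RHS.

[E [E [T [T [F true]] & [F ~ [F ~ [F true]]]]] | [T [T [F true]] & [F r]]]

E ::= E '|' T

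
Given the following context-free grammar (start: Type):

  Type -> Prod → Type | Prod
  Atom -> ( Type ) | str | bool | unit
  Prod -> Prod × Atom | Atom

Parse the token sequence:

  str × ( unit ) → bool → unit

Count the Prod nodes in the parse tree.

5

[Type [Prod [Prod [Atom str]] × [Atom ( [Type [Prod [Atom unit]]] )]] → [Type [Prod [Atom bool]] → [Type [Prod [Atom unit]]]]]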